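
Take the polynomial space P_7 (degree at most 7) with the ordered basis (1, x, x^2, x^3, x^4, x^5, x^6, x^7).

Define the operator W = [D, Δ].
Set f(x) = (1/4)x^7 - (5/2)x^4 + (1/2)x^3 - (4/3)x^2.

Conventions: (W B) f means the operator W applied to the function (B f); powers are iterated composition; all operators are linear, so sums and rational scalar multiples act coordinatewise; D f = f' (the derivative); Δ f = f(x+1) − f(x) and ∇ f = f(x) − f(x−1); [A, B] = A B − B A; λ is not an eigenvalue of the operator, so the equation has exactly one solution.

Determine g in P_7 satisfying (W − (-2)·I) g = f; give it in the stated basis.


the result is g(x) = (1/8)x^7 - (5/4)x^4 + (1/4)x^3 - (2/3)x^2

write g with unknown coordinates in the stated basis and equate coefficients in (W − (-2)·I) g = f
solving from the highest basis element down gives g = (1/8)x^7 - (5/4)x^4 + (1/4)x^3 - (2/3)x^2
check: W g = 0
so W g − (-2)·g = (1/4)x^7 - (5/2)x^4 + (1/2)x^3 - (4/3)x^2 = f ✓


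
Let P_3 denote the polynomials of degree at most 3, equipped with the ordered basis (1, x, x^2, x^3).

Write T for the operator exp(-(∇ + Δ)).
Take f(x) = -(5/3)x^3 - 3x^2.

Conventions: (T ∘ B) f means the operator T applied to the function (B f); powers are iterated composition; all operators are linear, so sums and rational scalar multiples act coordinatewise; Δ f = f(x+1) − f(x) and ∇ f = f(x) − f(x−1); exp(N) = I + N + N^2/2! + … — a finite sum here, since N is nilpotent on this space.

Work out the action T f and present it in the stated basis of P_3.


the result is g(x) = -(5/3)x^3 + 7x^2 - 8x + 14/3

order-1 term: 10x^2 + 12x + 10/3
order-2 term: -20x - 12
order-3 term: 40/3
the series for exp(-(∇ + Δ)) f terminates at order 3
exp(-(∇ + Δ)) f = -(5/3)x^3 + 7x^2 - 8x + 14/3


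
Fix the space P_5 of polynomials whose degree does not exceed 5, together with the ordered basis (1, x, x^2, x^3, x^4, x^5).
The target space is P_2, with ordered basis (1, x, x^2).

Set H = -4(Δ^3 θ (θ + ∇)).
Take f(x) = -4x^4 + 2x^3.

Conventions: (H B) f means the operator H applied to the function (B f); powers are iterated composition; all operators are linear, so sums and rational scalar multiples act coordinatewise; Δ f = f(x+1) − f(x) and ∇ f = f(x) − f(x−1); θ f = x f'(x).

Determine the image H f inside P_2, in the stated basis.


the result is g(x) = 6144x + 9936

θ f = -16x^4 + 6x^3
∇ f = -16x^3 + 30x^2 - 22x + 6
(θ + ∇) f = -16x^4 - 10x^3 + 30x^2 - 22x + 6
θ (θ + ∇) f = -64x^4 - 30x^3 + 60x^2 - 22x
Δ θ (θ + ∇) f = -256x^3 - 474x^2 - 226x - 56
Δ Δ θ (θ + ∇) f = -768x^2 - 1716x - 956
Δ Δ Δ θ (θ + ∇) f = -1536x - 2484
(-4(Δ^3 θ (θ + ∇))) f = 6144x + 9936


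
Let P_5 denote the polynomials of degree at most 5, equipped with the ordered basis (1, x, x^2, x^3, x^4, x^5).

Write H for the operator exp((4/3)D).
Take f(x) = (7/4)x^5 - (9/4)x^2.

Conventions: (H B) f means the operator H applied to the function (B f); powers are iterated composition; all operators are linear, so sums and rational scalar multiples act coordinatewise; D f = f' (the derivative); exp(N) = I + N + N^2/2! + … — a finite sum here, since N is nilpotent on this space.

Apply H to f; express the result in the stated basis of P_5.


the image equals g(x) = (7/4)x^5 + (35/3)x^4 + (280/9)x^3 + (4237/108)x^2 + (1754/81)x + 820/243

order-1 term: (35/3)x^4 - 6x
order-2 term: (280/9)x^3 - 4
order-3 term: (1120/27)x^2
order-4 term: (2240/81)x
order-5 term: 1792/243
the series for exp((4/3)D) f terminates at order 5
exp((4/3)D) f = (7/4)x^5 + (35/3)x^4 + (280/9)x^3 + (4237/108)x^2 + (1754/81)x + 820/243


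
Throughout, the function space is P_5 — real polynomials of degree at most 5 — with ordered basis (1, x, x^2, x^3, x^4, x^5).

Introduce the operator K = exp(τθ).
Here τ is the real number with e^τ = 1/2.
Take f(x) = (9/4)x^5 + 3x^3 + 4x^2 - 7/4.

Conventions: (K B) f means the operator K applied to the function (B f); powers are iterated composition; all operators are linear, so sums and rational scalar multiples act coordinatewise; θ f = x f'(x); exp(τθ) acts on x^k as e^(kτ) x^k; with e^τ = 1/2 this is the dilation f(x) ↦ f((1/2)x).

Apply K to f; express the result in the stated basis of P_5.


exp(τθ) x^k = e^(kτ) x^k; with e^τ = 1/2 this sends x^k to (1/2)^k x^k
x^2 ↦ 1/4 x^2
x^3 ↦ 1/8 x^3
x^5 ↦ 1/32 x^5
applying this coordinatewise to f: exp(τθ) f = (9/128)x^5 + (3/8)x^3 + x^2 - 7/4

the result is g(x) = (9/128)x^5 + (3/8)x^3 + x^2 - 7/4


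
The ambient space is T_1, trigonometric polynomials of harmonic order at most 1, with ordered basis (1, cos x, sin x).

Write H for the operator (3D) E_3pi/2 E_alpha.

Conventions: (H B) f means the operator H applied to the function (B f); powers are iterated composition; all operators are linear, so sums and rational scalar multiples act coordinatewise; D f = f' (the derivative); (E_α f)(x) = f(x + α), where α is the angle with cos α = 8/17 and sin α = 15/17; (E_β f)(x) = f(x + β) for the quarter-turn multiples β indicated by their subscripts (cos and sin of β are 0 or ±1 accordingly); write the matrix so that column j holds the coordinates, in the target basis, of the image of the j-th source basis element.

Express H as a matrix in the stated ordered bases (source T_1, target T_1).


the matrix is [[0, 0, 0]; [0, 24/17, 45/17]; [0, -45/17, 24/17]] (rows listed top to bottom)

image of 1: 0
image of cos x: (24/17)cos x - (45/17)sin x
image of sin x: (45/17)cos x + (24/17)sin x
each image's coordinates form column j of the matrix


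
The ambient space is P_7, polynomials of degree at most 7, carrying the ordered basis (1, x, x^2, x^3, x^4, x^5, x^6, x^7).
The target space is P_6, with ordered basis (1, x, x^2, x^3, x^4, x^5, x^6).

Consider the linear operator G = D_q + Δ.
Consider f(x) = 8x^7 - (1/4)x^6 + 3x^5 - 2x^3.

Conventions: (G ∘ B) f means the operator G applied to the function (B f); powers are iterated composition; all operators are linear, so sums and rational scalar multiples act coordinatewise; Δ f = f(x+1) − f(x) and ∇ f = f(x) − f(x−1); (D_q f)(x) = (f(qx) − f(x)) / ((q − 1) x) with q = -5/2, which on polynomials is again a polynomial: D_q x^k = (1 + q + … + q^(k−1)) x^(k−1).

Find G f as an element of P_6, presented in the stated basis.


D_q f = (11179/8)x^6 + (2223/128)x^5 + (1353/16)x^4 - (19/2)x^2
Δ f = 56x^6 + (333/2)x^5 + (1165/4)x^4 + 305x^3 + (753/4)x^2 + (127/2)x + 35/4
(D_q + Δ) f = (11627/8)x^6 + (23535/128)x^5 + (6013/16)x^4 + 305x^3 + (715/4)x^2 + (127/2)x + 35/4

the image equals g(x) = (11627/8)x^6 + (23535/128)x^5 + (6013/16)x^4 + 305x^3 + (715/4)x^2 + (127/2)x + 35/4


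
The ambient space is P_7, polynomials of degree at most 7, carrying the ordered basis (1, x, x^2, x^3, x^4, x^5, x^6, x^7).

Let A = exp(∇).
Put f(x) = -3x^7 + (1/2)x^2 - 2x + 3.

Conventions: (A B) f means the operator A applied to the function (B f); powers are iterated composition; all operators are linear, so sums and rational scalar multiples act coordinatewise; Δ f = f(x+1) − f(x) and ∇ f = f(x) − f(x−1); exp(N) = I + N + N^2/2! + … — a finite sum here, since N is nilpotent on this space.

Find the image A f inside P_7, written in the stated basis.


order-1 term: -21x^6 + 63x^5 - 105x^4 + 105x^3 - 63x^2 + 22x - 11/2
order-2 term: -63x^5 + 315x^4 - 735x^3 + 945x^2 - 651x + 379/2
order-3 term: -105x^4 + 630x^3 - 1575x^2 + 1890x - 903
order-4 term: -105x^3 + 630x^2 - 1365x + 1050
order-5 term: -63x^2 + 315x - 420
order-6 term: -21x + 63
order-7 term: -3
the series for exp(∇) f terminates at order 7
exp(∇) f = -3x^7 - 21x^6 + 105x^4 - 105x^3 - (251/2)x^2 + 188x - 26

the result is g(x) = -3x^7 - 21x^6 + 105x^4 - 105x^3 - (251/2)x^2 + 188x - 26


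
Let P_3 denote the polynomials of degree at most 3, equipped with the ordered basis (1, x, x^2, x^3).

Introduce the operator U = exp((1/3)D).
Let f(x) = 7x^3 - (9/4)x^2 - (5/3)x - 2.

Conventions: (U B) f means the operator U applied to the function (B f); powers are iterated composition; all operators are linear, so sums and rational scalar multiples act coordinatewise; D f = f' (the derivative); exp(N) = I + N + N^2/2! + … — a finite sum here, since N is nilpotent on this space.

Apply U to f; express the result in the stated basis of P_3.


order-1 term: 7x^2 - (3/2)x - 5/9
order-2 term: (7/3)x - 1/4
order-3 term: 7/27
the series for exp((1/3)D) f terminates at order 3
exp((1/3)D) f = 7x^3 + (19/4)x^2 - (5/6)x - 275/108

the result is g(x) = 7x^3 + (19/4)x^2 - (5/6)x - 275/108


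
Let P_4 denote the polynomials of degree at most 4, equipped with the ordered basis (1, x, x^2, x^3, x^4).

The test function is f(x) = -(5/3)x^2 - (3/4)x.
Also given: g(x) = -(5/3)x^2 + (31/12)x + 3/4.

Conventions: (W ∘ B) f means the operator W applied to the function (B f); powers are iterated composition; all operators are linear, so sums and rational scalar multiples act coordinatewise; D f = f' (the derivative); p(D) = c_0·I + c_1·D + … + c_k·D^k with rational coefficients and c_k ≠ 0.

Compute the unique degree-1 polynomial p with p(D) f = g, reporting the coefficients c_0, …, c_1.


D^0 f = -(5/3)x^2 - (3/4)x
D^1 f = -(10/3)x - 3/4
matching coefficients of g against c_0 f + c_1 Df + … from the top degree down determines the c_i
solution: c_0 = 1, c_1 = -1

p(D) = I − D, i.e. c_0 = 1, c_1 = -1


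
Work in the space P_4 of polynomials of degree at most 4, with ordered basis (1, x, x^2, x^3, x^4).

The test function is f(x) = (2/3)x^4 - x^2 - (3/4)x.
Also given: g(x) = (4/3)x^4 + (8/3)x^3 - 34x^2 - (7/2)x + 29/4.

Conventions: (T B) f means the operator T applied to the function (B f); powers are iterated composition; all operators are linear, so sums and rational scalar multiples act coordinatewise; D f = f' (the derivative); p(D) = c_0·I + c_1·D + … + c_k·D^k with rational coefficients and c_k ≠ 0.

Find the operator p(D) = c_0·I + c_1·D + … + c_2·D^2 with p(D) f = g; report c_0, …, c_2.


D^0 f = (2/3)x^4 - x^2 - (3/4)x
D^1 f = (8/3)x^3 - 2x - 3/4
D^2 f = 8x^2 - 2
matching coefficients of g against c_0 f + c_1 Df + … from the top degree down determines the c_i
solution: c_0 = 2, c_1 = 1, c_2 = -4

p(D) = 2·I + D − 4·D^2, i.e. c_0 = 2, c_1 = 1, c_2 = -4


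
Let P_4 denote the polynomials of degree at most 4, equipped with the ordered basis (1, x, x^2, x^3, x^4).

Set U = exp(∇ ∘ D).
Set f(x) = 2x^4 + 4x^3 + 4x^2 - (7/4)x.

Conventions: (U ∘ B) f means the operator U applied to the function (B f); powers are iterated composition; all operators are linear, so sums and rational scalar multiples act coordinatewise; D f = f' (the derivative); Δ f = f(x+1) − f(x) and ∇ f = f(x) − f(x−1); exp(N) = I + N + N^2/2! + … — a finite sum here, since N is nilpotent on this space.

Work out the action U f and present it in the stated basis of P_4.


the result is g(x) = 2x^4 + 4x^3 + 28x^2 - (7/4)x + 28

order-1 term: 24x^2 + 4
order-2 term: 24
the series for exp(∇ ∘ D) f terminates at order 2
exp(∇ ∘ D) f = 2x^4 + 4x^3 + 28x^2 - (7/4)x + 28


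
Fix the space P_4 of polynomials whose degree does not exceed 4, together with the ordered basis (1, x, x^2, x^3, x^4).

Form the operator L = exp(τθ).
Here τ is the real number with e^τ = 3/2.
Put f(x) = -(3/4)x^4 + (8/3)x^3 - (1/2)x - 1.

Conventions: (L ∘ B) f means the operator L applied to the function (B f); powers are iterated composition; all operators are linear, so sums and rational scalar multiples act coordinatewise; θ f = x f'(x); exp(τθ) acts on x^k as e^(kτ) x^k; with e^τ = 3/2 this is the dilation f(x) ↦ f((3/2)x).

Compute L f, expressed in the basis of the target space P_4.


the result is g(x) = -(243/64)x^4 + 9x^3 - (3/4)x - 1

exp(τθ) x^k = e^(kτ) x^k; with e^τ = 3/2 this sends x^k to (3/2)^k x^k
x ↦ 3/2 x
x^3 ↦ 27/8 x^3
x^4 ↦ 81/16 x^4
applying this coordinatewise to f: exp(τθ) f = -(243/64)x^4 + 9x^3 - (3/4)x - 1


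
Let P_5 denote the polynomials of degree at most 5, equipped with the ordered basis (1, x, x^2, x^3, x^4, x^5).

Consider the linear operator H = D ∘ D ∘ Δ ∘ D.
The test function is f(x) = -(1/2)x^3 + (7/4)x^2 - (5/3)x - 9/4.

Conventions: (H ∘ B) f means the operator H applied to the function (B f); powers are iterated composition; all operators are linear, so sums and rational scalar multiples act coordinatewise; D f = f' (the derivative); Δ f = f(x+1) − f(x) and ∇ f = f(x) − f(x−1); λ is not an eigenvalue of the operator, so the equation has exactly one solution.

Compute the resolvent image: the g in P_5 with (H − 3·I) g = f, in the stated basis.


write g with unknown coordinates in the stated basis and equate coefficients in (H − 3·I) g = f
solving from the highest basis element down gives g = (1/6)x^3 - (7/12)x^2 + (5/9)x + 3/4
check: H g = 0
so H g − 3·g = -(1/2)x^3 + (7/4)x^2 - (5/3)x - 9/4 = f ✓

the result is g(x) = (1/6)x^3 - (7/12)x^2 + (5/9)x + 3/4


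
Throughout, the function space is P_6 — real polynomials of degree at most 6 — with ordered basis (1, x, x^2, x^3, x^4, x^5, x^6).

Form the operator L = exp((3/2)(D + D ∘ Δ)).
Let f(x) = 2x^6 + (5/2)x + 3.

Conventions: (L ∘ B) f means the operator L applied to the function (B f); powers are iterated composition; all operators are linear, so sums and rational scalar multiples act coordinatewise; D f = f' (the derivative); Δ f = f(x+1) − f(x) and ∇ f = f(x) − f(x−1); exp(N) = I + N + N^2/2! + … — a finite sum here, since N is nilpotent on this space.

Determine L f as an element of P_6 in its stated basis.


the image equals g(x) = 2x^6 + 18x^5 + (315/2)x^4 + 855x^3 + (25335/8)x^2 + (57629/8)x + 245061/32

order-1 term: 18x^5 + 90x^4 + 180x^3 + 180x^2 + 90x + 87/4
order-2 term: (135/2)x^4 + 540x^3 + 1620x^2 + 2160x + 1080
order-3 term: 135x^3 + 1215x^2 + 3645x + 3645
order-4 term: (1215/8)x^2 + 1215x + 2430
order-5 term: (729/8)x + 3645/8
order-6 term: 729/32
the series for exp((3/2)(D + D ∘ Δ)) f terminates at order 6
exp((3/2)(D + D ∘ Δ)) f = 2x^6 + 18x^5 + (315/2)x^4 + 855x^3 + (25335/8)x^2 + (57629/8)x + 245061/32


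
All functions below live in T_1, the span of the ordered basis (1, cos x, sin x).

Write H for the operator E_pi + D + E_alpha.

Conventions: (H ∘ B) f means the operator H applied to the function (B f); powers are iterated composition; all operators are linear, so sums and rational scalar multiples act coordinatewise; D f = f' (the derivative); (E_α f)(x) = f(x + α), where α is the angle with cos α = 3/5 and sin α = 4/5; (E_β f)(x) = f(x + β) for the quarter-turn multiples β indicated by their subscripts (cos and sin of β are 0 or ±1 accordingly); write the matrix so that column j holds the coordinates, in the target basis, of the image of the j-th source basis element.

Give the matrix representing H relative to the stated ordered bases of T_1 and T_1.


the matrix is [[2, 0, 0]; [0, -2/5, 9/5]; [0, -9/5, -2/5]] (rows listed top to bottom)

image of 1: 2
image of cos x: -(2/5)cos x - (9/5)sin x
image of sin x: (9/5)cos x - (2/5)sin x
each image's coordinates form column j of the matrix


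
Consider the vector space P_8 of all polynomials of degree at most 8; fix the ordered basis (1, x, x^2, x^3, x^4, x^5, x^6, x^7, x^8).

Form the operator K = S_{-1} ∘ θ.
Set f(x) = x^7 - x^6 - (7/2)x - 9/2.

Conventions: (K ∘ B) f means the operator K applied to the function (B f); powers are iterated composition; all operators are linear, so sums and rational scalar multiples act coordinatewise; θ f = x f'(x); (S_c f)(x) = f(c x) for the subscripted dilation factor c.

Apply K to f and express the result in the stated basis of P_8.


the result is g(x) = -7x^7 - 6x^6 + (7/2)x

θ f = 7x^7 - 6x^6 - (7/2)x
S_{-1} θ f = -7x^7 - 6x^6 + (7/2)x


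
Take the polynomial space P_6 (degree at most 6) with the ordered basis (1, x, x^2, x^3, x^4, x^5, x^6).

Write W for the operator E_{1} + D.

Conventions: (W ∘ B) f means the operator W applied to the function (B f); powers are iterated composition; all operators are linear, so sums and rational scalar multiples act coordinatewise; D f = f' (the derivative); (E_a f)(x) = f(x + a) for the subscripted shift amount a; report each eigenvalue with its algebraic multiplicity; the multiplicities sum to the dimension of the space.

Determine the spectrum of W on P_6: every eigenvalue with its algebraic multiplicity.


image of 1: 1
image of x: x + 2
image of x^2: x^2 + 4x + 1
image of x^3: x^3 + 6x^2 + 3x + 1
image of x^4: x^4 + 8x^3 + 6x^2 + 4x + 1
image of x^5: x^5 + 10x^4 + 10x^3 + 10x^2 + 5x + 1
image of x^6: x^6 + 12x^5 + 15x^4 + 20x^3 + 15x^2 + 6x + 1
the matrix is upper triangular; its diagonal is (1, 1, 1, 1, 1, 1, 1)
for a triangular matrix the eigenvalues are the diagonal entries, with algebraic multiplicity their repetition count

λ = 1 (multiplicity 7)


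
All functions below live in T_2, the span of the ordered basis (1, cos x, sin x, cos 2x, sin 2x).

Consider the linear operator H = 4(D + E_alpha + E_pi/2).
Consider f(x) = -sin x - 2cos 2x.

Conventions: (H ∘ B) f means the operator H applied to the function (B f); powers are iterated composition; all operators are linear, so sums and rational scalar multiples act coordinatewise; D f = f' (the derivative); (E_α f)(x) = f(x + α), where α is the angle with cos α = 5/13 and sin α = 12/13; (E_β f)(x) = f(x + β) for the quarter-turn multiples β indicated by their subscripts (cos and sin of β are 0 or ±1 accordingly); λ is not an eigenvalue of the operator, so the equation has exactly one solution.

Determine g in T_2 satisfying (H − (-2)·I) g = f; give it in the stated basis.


g(x) = (38/485)cos x - (23/970)sin x + (407/5945)cos 2x - (916/5945)sin 2x

write g with unknown coordinates in the stated basis and equate coefficients in (H − (-2)·I) g = f
solving from the highest basis element down gives g = (38/485)cos x - (23/970)sin x + (407/5945)cos 2x - (916/5945)sin 2x
check: H g = -(76/485)cos x - (462/485)sin x - (12704/5945)cos 2x + (1832/5945)sin 2x
so H g − (-2)·g = -sin x - 2cos 2x = f ✓


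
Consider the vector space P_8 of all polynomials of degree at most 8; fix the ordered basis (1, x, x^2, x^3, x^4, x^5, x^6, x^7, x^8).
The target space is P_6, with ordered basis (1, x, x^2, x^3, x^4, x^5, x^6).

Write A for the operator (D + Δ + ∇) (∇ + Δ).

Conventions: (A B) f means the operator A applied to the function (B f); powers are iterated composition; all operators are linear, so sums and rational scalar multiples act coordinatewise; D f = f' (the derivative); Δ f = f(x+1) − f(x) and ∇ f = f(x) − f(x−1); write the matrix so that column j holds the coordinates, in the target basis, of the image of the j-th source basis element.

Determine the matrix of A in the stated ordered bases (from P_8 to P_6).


the matrix is [[0, 0, 12, 0, 40, 0, 140, 0, 528]; [0, 0, 0, 36, 0, 200, 0, 980, 0]; [0, 0, 0, 0, 72, 0, 600, 0, 3920]; [0, 0, 0, 0, 0, 120, 0, 1400, 0]; [0, 0, 0, 0, 0, 0, 180, 0, 2800]; [0, 0, 0, 0, 0, 0, 0, 252, 0]; [0, 0, 0, 0, 0, 0, 0, 0, 336]] (rows listed top to bottom)

image of 1: 0
image of x: 0
image of x^2: 12
image of x^3: 36x
image of x^4: 72x^2 + 40
image of x^5: 120x^3 + 200x
image of x^6: 180x^4 + 600x^2 + 140
image of x^7: 252x^5 + 1400x^3 + 980x
image of x^8: 336x^6 + 2800x^4 + 3920x^2 + 528
each image's coordinates form column j of the matrix


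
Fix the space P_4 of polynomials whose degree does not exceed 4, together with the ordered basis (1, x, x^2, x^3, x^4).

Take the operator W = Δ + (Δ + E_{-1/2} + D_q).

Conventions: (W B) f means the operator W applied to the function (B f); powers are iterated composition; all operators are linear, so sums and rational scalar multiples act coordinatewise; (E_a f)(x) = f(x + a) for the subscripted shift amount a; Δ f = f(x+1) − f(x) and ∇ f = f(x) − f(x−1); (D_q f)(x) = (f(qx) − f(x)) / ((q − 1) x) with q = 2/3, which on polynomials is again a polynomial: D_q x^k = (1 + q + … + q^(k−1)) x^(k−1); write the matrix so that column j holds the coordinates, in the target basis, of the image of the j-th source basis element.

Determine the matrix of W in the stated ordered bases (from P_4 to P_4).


the matrix is [[1, 5/2, 9/4, 15/8, 33/16]; [0, 1, 14/3, 27/4, 15/2]; [0, 0, 1, 119/18, 27/2]; [0, 0, 0, 1, 227/27]; [0, 0, 0, 0, 1]] (rows listed top to bottom)

image of 1: 1
image of x: x + 5/2
image of x^2: x^2 + (14/3)x + 9/4
image of x^3: x^3 + (119/18)x^2 + (27/4)x + 15/8
image of x^4: x^4 + (227/27)x^3 + (27/2)x^2 + (15/2)x + 33/16
each image's coordinates form column j of the matrix


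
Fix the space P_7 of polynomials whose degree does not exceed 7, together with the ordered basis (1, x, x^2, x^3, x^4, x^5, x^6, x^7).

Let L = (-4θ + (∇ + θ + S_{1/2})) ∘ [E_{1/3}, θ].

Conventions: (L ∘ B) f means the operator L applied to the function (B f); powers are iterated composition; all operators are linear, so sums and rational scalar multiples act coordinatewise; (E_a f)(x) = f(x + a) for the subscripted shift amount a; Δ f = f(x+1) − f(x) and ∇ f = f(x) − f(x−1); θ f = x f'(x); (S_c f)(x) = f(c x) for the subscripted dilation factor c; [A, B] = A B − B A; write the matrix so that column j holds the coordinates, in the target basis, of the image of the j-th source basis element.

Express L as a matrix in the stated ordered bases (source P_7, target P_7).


image of 1: 0
image of x: 1/3
image of x^2: -(5/3)x + 8/9
image of x^3: -(23/4)x^2 + (1/3)x - 2/9
image of x^4: -(71/6)x^3 - (11/3)x^2 - (22/9)x + 40/81
image of x^5: -(955/48)x^4 - (235/18)x^3 - (175/18)x^2 + (130/81)x - 70/243
image of x^6: -(479/16)x^5 - (715/24)x^4 - (475/18)x^3 + (65/27)x^2 - (175/81)x + 68/243
image of x^7: -(8057/192)x^6 - (2681/48)x^5 - (8365/144)x^4 + (35/162)x^3 - (2905/324)x^2 + (427/243)x - 434/2187
each image's coordinates form column j of the matrix

the matrix is [[0, 1/3, 8/9, -2/9, 40/81, -70/243, 68/243, -434/2187]; [0, 0, -5/3, 1/3, -22/9, 130/81, -175/81, 427/243]; [0, 0, 0, -23/4, -11/3, -175/18, 65/27, -2905/324]; [0, 0, 0, 0, -71/6, -235/18, -475/18, 35/162]; [0, 0, 0, 0, 0, -955/48, -715/24, -8365/144]; [0, 0, 0, 0, 0, 0, -479/16, -2681/48]; [0, 0, 0, 0, 0, 0, 0, -8057/192]; [0, 0, 0, 0, 0, 0, 0, 0]] (rows listed top to bottom)


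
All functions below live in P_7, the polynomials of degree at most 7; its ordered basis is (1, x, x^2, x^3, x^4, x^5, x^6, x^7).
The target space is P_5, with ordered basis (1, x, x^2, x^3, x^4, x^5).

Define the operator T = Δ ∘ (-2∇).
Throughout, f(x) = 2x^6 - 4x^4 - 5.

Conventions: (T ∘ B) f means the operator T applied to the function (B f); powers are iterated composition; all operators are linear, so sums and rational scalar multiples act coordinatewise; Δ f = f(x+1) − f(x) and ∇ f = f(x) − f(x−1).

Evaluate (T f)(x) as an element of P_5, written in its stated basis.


∇ f = 12x^5 - 30x^4 + 24x^3 - 6x^2 - 4x + 2
(-2∇) f = -24x^5 + 60x^4 - 48x^3 + 12x^2 + 8x - 4
Δ (-2∇) f = -120x^4 - 24x^2 + 8

g(x) = -120x^4 - 24x^2 + 8


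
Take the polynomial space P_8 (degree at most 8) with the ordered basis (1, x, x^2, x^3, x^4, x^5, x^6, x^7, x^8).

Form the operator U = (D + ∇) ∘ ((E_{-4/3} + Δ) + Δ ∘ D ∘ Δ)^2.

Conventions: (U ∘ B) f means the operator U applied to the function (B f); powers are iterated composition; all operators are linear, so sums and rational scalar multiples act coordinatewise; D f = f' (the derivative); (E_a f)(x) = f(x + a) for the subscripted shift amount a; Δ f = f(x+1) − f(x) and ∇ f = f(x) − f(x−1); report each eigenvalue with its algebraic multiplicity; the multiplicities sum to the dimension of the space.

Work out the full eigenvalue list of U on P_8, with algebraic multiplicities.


image of 1: 0
image of x: 2
image of x^2: 4x - 11/3
image of x^3: 6x^2 - 11x + 113/3
image of x^4: 8x^3 - 22x^2 + (452/3)x - 235/27
image of x^5: 10x^4 - (110/3)x^3 + (1130/3)x^2 - (1175/27)x + 75151/81
image of x^6: 12x^5 - 55x^4 + (2260/3)x^3 - (1175/9)x^2 + (150302/27)x + 177487/81
image of x^7: 14x^6 - 77x^5 + (3955/3)x^4 - (8225/27)x^3 + (526057/27)x^2 + (1242409/81)x + 27164327/729
image of x^8: 16x^7 - (308/3)x^6 + (6328/3)x^5 - (16450/27)x^4 + (4208456/81)x^3 + (4969636/81)x^2 + (217314616/729)x + 437610997/2187
the matrix is upper triangular; its diagonal is (0, 0, 0, 0, 0, 0, 0, 0, 0)
for a triangular matrix the eigenvalues are the diagonal entries, with algebraic multiplicity their repetition count

λ = 0 (multiplicity 9)


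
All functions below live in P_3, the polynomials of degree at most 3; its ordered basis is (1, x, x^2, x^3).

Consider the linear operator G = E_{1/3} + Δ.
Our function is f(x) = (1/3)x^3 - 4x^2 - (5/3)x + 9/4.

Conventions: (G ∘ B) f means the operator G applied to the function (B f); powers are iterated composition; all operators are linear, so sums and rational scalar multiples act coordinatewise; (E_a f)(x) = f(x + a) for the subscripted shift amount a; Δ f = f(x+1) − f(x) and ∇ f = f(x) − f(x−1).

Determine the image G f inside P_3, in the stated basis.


E_{1/3} f = (1/3)x^3 - (11/3)x^2 - (38/9)x + 409/324
Δ f = x^2 - 7x - 16/3
(E_{1/3} + Δ) f = (1/3)x^3 - (8/3)x^2 - (101/9)x - 1319/324

the image equals g(x) = (1/3)x^3 - (8/3)x^2 - (101/9)x - 1319/324


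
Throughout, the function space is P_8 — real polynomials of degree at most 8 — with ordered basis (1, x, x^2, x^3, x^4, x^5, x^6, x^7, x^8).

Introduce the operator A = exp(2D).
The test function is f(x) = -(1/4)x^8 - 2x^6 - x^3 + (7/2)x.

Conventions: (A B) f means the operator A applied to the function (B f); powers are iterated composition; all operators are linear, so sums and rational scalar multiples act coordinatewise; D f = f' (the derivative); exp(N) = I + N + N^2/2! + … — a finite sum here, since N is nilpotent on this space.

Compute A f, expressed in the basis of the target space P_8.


order-1 term: -4x^7 - 24x^5 - 6x^2 + 7
order-2 term: -28x^6 - 120x^4 - 12x
order-3 term: -112x^5 - 320x^3 - 8
order-4 term: -280x^4 - 480x^2
order-5 term: -448x^3 - 384x
order-6 term: -448x^2 - 128
order-7 term: -256x
order-8 term: -64
the series for exp(2D) f terminates at order 8
exp(2D) f = -(1/4)x^8 - 4x^7 - 30x^6 - 136x^5 - 400x^4 - 769x^3 - 934x^2 - (1297/2)x - 193

the image equals g(x) = -(1/4)x^8 - 4x^7 - 30x^6 - 136x^5 - 400x^4 - 769x^3 - 934x^2 - (1297/2)x - 193


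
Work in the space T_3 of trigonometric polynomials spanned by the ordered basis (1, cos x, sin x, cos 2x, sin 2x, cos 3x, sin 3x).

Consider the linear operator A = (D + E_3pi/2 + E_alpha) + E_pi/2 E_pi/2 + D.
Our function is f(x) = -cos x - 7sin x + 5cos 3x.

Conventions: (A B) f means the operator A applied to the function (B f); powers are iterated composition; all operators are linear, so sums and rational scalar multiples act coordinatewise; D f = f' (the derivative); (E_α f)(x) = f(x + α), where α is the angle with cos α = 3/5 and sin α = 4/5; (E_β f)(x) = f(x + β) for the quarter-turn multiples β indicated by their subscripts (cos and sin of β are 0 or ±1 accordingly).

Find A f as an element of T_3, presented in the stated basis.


the result is g(x) = -(61/5)cos x + (23/5)sin x - (242/25)cos 3x - (919/25)sin 3x

D f = -7cos x + sin x - 15sin 3x
E_3pi/2 f = 7cos x - sin x - 5sin 3x
E_alpha f = -(31/5)cos x - (17/5)sin x - (117/25)cos 3x - (44/25)sin 3x
(D + E_3pi/2 + E_alpha) f = -(31/5)cos x - (17/5)sin x - (117/25)cos 3x - (544/25)sin 3x
E_pi/2 f = -7cos x + sin x + 5sin 3x
E_pi/2 E_pi/2 f = cos x + 7sin x - 5cos 3x
D f = -7cos x + sin x - 15sin 3x
((D + E_3pi/2 + E_alpha) + E_pi/2 E_pi/2 + D) f = -(61/5)cos x + (23/5)sin x - (242/25)cos 3x - (919/25)sin 3x


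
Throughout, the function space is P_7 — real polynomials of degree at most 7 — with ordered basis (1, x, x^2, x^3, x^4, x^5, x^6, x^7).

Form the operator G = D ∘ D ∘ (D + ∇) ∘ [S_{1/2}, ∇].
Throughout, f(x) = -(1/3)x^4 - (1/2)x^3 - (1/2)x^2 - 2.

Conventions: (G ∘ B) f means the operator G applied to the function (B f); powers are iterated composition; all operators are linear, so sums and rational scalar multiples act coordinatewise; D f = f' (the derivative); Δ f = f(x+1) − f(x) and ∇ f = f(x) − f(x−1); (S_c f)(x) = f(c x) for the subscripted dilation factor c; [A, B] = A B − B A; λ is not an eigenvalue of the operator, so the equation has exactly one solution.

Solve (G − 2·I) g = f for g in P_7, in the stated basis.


g(x) = (1/6)x^4 + (1/4)x^3 + (1/4)x^2 + 5/4

write g with unknown coordinates in the stated basis and equate coefficients in (G − 2·I) g = f
solving from the highest basis element down gives g = (1/6)x^4 + (1/4)x^3 + (1/4)x^2 + 5/4
check: G g = 1/2
so G g − 2·g = -(1/3)x^4 - (1/2)x^3 - (1/2)x^2 - 2 = f ✓


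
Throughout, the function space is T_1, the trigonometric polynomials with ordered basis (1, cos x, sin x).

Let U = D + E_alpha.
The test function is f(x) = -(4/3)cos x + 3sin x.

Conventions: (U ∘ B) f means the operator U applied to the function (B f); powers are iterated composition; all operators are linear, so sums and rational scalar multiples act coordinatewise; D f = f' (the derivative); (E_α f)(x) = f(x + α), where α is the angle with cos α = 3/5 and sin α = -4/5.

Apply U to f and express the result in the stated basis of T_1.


the image equals g(x) = -(1/5)cos x + (31/15)sin x

D f = 3cos x + (4/3)sin x
E_alpha f = -(16/5)cos x + (11/15)sin x
(D + E_alpha) f = -(1/5)cos x + (31/15)sin x


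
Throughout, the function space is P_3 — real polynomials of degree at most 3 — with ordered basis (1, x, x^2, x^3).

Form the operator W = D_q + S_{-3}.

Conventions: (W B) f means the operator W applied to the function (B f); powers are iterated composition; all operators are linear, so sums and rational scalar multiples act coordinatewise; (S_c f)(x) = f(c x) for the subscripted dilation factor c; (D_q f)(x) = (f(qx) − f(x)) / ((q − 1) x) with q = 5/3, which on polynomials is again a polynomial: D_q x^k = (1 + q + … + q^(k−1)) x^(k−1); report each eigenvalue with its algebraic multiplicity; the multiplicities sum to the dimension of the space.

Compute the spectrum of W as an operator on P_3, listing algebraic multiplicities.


image of 1: 1
image of x: -3x + 1
image of x^2: 9x^2 + (8/3)x
image of x^3: -27x^3 + (49/9)x^2
the matrix is upper triangular; its diagonal is (1, -3, 9, -27)
for a triangular matrix the eigenvalues are the diagonal entries, with algebraic multiplicity their repetition count

λ = -27 (multiplicity 1), λ = -3 (multiplicity 1), λ = 1 (multiplicity 1), λ = 9 (multiplicity 1)


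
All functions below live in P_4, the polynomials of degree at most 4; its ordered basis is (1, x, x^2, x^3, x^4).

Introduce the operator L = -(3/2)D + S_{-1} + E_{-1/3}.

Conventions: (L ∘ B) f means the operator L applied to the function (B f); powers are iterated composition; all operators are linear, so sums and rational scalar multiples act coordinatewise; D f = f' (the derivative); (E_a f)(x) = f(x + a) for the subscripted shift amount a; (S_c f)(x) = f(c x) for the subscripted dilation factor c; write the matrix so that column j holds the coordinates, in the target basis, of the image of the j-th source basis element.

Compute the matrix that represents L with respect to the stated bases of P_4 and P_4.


the matrix is [[2, -11/6, 1/9, -1/27, 1/81]; [0, 0, -11/3, 1/3, -4/27]; [0, 0, 2, -11/2, 2/3]; [0, 0, 0, 0, -22/3]; [0, 0, 0, 0, 2]] (rows listed top to bottom)

image of 1: 2
image of x: -11/6
image of x^2: 2x^2 - (11/3)x + 1/9
image of x^3: -(11/2)x^2 + (1/3)x - 1/27
image of x^4: 2x^4 - (22/3)x^3 + (2/3)x^2 - (4/27)x + 1/81
each image's coordinates form column j of the matrix


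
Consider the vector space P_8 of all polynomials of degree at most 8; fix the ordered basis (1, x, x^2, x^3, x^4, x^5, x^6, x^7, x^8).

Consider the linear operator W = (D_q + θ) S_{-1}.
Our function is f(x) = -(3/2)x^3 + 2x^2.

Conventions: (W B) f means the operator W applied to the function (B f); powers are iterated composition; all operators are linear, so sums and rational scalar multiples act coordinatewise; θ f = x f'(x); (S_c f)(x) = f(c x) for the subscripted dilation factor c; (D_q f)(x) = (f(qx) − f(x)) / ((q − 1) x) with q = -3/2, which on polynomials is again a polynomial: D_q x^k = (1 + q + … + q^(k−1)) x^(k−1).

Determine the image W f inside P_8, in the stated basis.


g(x) = (9/2)x^3 + (53/8)x^2 - x

S_{-1} f = (3/2)x^3 + 2x^2
D_q S_{-1} f = (21/8)x^2 - x
θ S_{-1} f = (9/2)x^3 + 4x^2
(D_q + θ) S_{-1} f = (9/2)x^3 + (53/8)x^2 - x


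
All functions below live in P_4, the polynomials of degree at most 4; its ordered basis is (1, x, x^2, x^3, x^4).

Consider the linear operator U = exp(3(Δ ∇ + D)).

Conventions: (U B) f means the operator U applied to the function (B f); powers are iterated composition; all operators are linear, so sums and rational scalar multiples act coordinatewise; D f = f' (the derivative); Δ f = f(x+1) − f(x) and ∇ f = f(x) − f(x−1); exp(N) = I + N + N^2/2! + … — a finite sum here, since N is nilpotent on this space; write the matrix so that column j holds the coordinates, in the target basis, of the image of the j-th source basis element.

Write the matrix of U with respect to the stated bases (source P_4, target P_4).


image of 1: 1
image of x: x + 3
image of x^2: x^2 + 6x + 15
image of x^3: x^3 + 9x^2 + 45x + 81
image of x^4: x^4 + 12x^3 + 90x^2 + 324x + 519
each image's coordinates form column j of the matrix

the matrix is [[1, 3, 15, 81, 519]; [0, 1, 6, 45, 324]; [0, 0, 1, 9, 90]; [0, 0, 0, 1, 12]; [0, 0, 0, 0, 1]] (rows listed top to bottom)


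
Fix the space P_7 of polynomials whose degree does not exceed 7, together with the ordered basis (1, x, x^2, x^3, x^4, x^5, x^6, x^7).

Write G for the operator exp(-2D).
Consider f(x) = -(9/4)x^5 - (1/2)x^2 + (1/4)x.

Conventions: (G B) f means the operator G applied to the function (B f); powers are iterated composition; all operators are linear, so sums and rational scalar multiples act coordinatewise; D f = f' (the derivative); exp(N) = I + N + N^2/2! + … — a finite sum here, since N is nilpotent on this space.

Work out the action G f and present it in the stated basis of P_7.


order-1 term: (45/2)x^4 + 2x - 1/2
order-2 term: -90x^3 - 2
order-3 term: 180x^2
order-4 term: -180x
order-5 term: 72
the series for exp(-2D) f terminates at order 5
exp(-2D) f = -(9/4)x^5 + (45/2)x^4 - 90x^3 + (359/2)x^2 - (711/4)x + 139/2

the result is g(x) = -(9/4)x^5 + (45/2)x^4 - 90x^3 + (359/2)x^2 - (711/4)x + 139/2


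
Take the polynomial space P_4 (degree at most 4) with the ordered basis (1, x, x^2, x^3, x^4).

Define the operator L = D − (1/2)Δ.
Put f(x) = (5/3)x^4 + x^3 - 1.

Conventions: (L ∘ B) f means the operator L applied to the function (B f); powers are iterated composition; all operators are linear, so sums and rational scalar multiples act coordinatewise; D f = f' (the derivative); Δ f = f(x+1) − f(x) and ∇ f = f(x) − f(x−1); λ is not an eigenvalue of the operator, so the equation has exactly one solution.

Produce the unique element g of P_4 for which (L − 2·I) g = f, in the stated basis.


the image equals g(x) = -(5/6)x^4 - (4/3)x^3 + (1/4)x^2 + (47/24)x + 47/32

write g with unknown coordinates in the stated basis and equate coefficients in (L − 2·I) g = f
solving from the highest basis element down gives g = -(5/6)x^4 - (4/3)x^3 + (1/4)x^2 + (47/24)x + 47/32
check: L g = -(5/3)x^3 + (1/2)x^2 + (47/12)x + 31/16
so L g − 2·g = (5/3)x^4 + x^3 - 1 = f ✓


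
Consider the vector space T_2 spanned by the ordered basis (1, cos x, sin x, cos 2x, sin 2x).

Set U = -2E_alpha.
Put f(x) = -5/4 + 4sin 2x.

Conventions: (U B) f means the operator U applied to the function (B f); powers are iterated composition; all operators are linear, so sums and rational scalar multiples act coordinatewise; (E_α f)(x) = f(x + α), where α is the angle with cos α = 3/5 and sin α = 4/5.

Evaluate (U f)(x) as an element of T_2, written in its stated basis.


E_alpha f = -5/4 + (96/25)cos 2x - (28/25)sin 2x
(-2E_alpha) f = 5/2 - (192/25)cos 2x + (56/25)sin 2x

g(x) = 5/2 - (192/25)cos 2x + (56/25)sin 2x


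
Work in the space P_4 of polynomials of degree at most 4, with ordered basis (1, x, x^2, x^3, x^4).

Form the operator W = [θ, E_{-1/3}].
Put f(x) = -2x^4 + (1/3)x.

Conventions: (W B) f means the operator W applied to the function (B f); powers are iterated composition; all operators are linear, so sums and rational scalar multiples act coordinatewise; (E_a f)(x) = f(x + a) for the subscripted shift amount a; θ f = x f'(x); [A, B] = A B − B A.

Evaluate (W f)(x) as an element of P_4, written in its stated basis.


E_{-1/3} f = -2x^4 + (8/3)x^3 - (4/3)x^2 + (17/27)x - 11/81
θ E_{-1/3} f = -8x^4 + 8x^3 - (8/3)x^2 + (17/27)x
θ f = -8x^4 + (1/3)x
E_{-1/3} θ f = -8x^4 + (32/3)x^3 - (16/3)x^2 + (41/27)x - 17/81
[θ, E_{-1/3}] f = -(8/3)x^3 + (8/3)x^2 - (8/9)x + 17/81

the image equals g(x) = -(8/3)x^3 + (8/3)x^2 - (8/9)x + 17/81


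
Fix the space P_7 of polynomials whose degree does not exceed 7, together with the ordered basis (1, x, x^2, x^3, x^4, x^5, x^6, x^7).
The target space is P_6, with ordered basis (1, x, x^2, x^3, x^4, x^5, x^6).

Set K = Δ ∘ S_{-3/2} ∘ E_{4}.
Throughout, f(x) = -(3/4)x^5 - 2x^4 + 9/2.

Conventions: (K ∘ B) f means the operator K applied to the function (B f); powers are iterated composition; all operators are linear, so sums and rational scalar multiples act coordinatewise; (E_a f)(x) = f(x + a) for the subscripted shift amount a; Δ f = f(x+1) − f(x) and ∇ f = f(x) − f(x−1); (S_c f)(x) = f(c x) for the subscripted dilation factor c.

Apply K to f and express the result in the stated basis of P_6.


the result is g(x) = (3645/128)x^4 - (18387/64)x^3 + (69093/64)x^2 - (230499/128)x + 144465/128

E_{4} f = -(3/4)x^5 - 17x^4 - 152x^3 - 672x^2 - 1472x - 2551/2
S_{-3/2} E_{4} f = (729/128)x^5 - (1377/16)x^4 + 513x^3 - 1512x^2 + 2208x - 2551/2
Δ (S_{-3/2} ∘ E_{4}) f = (3645/128)x^4 - (18387/64)x^3 + (69093/64)x^2 - (230499/128)x + 144465/128


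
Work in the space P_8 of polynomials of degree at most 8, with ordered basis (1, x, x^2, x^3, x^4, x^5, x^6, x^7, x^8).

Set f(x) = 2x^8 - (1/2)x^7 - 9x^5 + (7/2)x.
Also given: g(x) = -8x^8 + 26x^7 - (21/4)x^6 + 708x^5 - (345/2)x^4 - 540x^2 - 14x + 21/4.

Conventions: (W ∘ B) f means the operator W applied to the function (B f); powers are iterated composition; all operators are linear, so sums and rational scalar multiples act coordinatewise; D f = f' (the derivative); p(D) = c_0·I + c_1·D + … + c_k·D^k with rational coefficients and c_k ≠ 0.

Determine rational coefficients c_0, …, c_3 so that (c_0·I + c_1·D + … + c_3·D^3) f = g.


c_0 = -4, c_1 = 3/2, c_2 = 0, c_3 = 1

D^0 f = 2x^8 - (1/2)x^7 - 9x^5 + (7/2)x
D^1 f = 16x^7 - (7/2)x^6 - 45x^4 + 7/2
D^2 f = 112x^6 - 21x^5 - 180x^3
D^3 f = 672x^5 - 105x^4 - 540x^2
matching coefficients of g against c_0 f + c_1 Df + … from the top degree down determines the c_i
solution: c_0 = -4, c_1 = 3/2, c_2 = 0, c_3 = 1


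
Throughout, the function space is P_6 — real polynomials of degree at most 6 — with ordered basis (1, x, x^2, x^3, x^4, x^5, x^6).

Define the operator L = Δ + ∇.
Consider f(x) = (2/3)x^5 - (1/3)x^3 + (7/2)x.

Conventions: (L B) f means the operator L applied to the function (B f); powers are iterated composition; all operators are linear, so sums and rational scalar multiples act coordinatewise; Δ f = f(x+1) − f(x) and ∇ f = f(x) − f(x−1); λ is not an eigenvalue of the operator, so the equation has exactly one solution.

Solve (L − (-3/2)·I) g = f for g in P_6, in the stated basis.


g(x) = (4/9)x^5 - (80/27)x^4 + (1262/81)x^3 - (5528/81)x^2 + (48631/243)x - 210100/729

write g with unknown coordinates in the stated basis and equate coefficients in (L − (-3/2)·I) g = f
solving from the highest basis element down gives g = (4/9)x^5 - (80/27)x^4 + (1262/81)x^3 - (5528/81)x^2 + (48631/243)x - 210100/729
check: L g = (40/9)x^4 - (640/27)x^3 + (2764/27)x^2 - (24032/81)x + 105050/243
so L g − (-3/2)·g = (2/3)x^5 - (1/3)x^3 + (7/2)x = f ✓
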